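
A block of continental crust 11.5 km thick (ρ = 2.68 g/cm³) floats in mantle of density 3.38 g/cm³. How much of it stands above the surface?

Floating equilibrium: submerged depth d = t ρ_obj/ρ_fluid = 11.5 km × 2.68/3.38 = 9.118 km.
Freeboard = t − d = 11.5 km − 9.118 km = 2.38 km.

2.38 km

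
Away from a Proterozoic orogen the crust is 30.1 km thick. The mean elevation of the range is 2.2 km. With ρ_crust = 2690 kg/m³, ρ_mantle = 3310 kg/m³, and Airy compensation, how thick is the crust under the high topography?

Root depth r = h ρ_c / (ρ_m − ρ_c) = 2.2 km × 2690 / 620 = 9.545 km.
Total thickness = T + h + r = 30.1 km + 2.2 km + 9.545 km = 41.8 km.

41.8 km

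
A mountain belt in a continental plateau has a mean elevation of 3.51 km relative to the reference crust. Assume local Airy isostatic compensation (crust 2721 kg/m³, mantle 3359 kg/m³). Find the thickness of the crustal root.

15 km

For local isostatic compensation: the weight of the topography is balanced by the buoyancy of the root, ρ_c h = (ρ_m − ρ_c) r.
r = h · ρ_c / (ρ_m − ρ_c) = 3.51 km × 2721 / (3359 − 2721) = 15 km.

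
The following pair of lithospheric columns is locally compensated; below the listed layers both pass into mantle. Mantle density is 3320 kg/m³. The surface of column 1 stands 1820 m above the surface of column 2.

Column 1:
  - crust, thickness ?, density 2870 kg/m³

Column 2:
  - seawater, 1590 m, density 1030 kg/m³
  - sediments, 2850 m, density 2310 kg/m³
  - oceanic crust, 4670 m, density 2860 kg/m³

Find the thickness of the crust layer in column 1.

32700 m

Take the compensation level at the base of the deeper column (depth z_c below the surface of column 1) and equate Σ ρ_i t_i down to z_c; mantle fills any gap and the z_c terms cancel.
Column 1: x×2870 + (z_c − 0 − x)×3320
Column 2: 1820×0 + 1590×1030 + 2850×2310 + 4670×2860 + (z_c − 1820 − 9110)×3320
The z_c×3320 term appears on both sides and cancels. Collect the known terms of each column as K = Σ(ρt)_known − 3320 × (depth of known layers): K_1 = 0 − 3320×0 = 0; K_2 = 21577400 − 3320×(1820 + 9110) = −14710200.
Balance: K_1 − x×(3320 − 2870) = K_2, so x = (K_1 − K_2)/(3320 − 2870) = 14710200/450 = 32700 m.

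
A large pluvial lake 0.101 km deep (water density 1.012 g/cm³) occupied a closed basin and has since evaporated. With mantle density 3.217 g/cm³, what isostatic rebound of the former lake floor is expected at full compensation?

u = d ρ_w/ρ_m = 0.101 km × 1.012/3.217 = 0.0318 km.

0.0318 km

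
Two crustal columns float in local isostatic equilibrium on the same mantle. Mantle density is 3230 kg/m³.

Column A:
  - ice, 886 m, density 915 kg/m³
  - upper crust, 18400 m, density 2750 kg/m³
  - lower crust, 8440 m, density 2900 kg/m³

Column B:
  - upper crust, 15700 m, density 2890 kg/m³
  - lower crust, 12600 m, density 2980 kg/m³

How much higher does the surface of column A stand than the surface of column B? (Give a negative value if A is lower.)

For any compensation level in the mantle, the mantle terms cancel and isostasy reduces to e = (Σt_A − Σt_B) − (Σ(ρt)_A − Σ(ρt)_B) / ρ_m.
Σt_A = 27726 m; Σt_B = 28300 m; Σ(ρt)_A = 75886690; Σ(ρt)_B = 82921000 (in m·kg/m³).
e = (27726 − 28300) − (75886690 − 82921000) / 3230 = 1600 m.

1600 m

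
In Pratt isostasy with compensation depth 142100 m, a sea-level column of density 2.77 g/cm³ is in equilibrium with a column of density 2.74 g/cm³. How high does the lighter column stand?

ρ_ref D = ρ (D + h) → h = D (ρ_ref − ρ)/ρ.
h = 142100 m × (2.77 − 2.74)/2.74 = 1560 m.

1560 m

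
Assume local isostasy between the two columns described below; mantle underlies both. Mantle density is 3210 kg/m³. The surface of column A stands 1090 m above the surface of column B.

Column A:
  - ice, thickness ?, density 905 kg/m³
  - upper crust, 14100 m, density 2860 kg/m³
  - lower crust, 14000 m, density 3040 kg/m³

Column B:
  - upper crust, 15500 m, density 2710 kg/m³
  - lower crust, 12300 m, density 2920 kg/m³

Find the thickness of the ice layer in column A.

3250 m

Take the compensation level at the base of the deeper column (depth z_c below the surface of column A) and equate Σ ρ_i t_i down to z_c; mantle fills any gap and the z_c terms cancel.
Column A: x×905 + 14100×2860 + 14000×3040 + (z_c − 28100 − x)×3210
Column B: 1090×0 + 15500×2710 + 12300×2920 + (z_c − 1090 − 27800)×3210
The z_c×3210 term appears on both sides and cancels. Collect the known terms of each column as K = Σ(ρt)_known − 3210 × (depth of known layers): K_A = 82886000 − 3210×28100 = −7315000; K_B = 77921000 − 3210×(1090 + 27800) = −14815900.
Balance: K_A − x×(3210 − 905) = K_B, so x = (K_A − K_B)/(3210 − 905) = 7500900/2305 = 3250 m.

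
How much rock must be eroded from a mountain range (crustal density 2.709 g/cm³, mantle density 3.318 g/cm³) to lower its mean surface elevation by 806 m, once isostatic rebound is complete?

4390 m

Net drop Δ = e − u = e − e ρ_c/ρ_m = e (ρ_m − ρ_c)/ρ_m.
e = Δ ρ_m/(ρ_m − ρ_c) = 806 m × 3.318/0.609 = 4390 m.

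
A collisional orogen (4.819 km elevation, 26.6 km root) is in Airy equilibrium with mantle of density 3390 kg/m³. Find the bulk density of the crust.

2870 kg/m³

ρ_c h = (ρ_m − ρ_c) r → ρ_c (h + r) = ρ_m r → ρ_c = ρ_m r / (h + r).
ρ_c = 3390 × 26.6 km / (4.819 km + 26.6 km) = 2870 kg/m³.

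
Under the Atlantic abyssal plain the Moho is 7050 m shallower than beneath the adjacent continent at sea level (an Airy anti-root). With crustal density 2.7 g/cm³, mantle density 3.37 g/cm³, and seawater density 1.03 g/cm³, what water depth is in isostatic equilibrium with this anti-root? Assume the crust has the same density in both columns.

2830 m

Replacing a thickness d of crust by seawater at the top must be balanced by replacing crust with mantle at the base: d (ρ_c − ρ_w) = a (ρ_m − ρ_c).
d = a (ρ_m − ρ_c)/(ρ_c − ρ_w) = 7050 m × 0.67/1.67 = 2830 m.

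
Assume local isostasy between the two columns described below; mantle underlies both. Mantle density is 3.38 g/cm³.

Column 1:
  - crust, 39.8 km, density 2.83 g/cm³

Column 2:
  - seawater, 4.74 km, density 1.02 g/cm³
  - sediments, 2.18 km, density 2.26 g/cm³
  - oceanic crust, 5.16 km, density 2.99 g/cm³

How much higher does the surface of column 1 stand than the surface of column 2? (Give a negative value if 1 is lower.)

For any compensation level in the mantle, the mantle terms cancel and isostasy reduces to e = (Σt_1 − Σt_2) − (Σ(ρt)_1 − Σ(ρt)_2) / ρ_m.
Σt_1 = 39.8 km; Σt_2 = 12.08 km; Σ(ρt)_1 = 112.634; Σ(ρt)_2 = 25.19 (in km·g/cm³).
e = (39.8 − 12.08) − (112.634 − 25.19) / 3.38 = 1.85 km.

1.85 km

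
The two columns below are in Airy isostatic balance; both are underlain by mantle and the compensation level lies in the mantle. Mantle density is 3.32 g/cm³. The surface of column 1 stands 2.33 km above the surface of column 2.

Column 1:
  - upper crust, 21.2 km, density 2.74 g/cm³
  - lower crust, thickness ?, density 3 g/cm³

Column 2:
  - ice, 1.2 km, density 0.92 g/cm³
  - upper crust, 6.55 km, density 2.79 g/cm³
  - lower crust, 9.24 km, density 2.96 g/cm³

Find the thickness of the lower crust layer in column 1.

Take the compensation level at the base of the deeper column (depth z_c below the surface of column 1) and equate Σ ρ_i t_i down to z_c; mantle fills any gap and the z_c terms cancel.
Column 1: 21.2×2.74 + x×3 + (z_c − 21.2 − x)×3.32
Column 2: 2.33×0 + 1.2×0.92 + 6.55×2.79 + 9.24×2.96 + (z_c − 2.33 − 16.99)×3.32
The z_c×3.32 term appears on both sides and cancels. Collect the known terms of each column as K = Σ(ρt)_known − 3.32 × (depth of known layers): K_1 = 58.088 − 3.32×21.2 = −12.296; K_2 = 46.7289 − 3.32×(2.33 + 16.99) = −17.4135.
Balance: K_1 − x×(3.32 − 3) = K_2, so x = (K_1 − K_2)/(3.32 − 3) = 5.1175/0.32 = 16 km.

16 km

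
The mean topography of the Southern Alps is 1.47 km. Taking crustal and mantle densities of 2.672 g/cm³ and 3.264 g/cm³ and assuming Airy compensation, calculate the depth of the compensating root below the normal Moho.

Balancing pressure at the compensation depth: the weight of the topography is balanced by the buoyancy of the root, ρ_c h = (ρ_m − ρ_c) r.
r = h · ρ_c / (ρ_m − ρ_c) = 1.47 km × 2.672 / (3.264 − 2.672) = 6.63 km.

6.63 km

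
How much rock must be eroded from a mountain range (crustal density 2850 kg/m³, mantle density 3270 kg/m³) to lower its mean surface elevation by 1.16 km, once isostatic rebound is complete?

Net drop Δ = e − u = e − e ρ_c/ρ_m = e (ρ_m − ρ_c)/ρ_m.
e = Δ ρ_m/(ρ_m − ρ_c) = 1.16 km × 3270/420 = 9.03 km.

9.03 km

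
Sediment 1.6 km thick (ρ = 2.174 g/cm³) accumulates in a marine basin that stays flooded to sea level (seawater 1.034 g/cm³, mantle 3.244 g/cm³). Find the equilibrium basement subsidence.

0.825 km

Submarine loading: the sediment displaces seawater, and the subsidence is in turn flooded, so s (ρ_m − ρ_w) = t (ρ_sed − ρ_w).
s = 1.6 km × (2.174 − 1.034) / (3.244 − 1.034) = 0.825 km.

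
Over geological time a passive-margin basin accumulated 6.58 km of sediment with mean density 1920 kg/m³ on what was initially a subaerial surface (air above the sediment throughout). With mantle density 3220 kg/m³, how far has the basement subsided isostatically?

3.92 km

Subaerial load: s = t ρ_sed / ρ_m = 6.58 km × 1920/3220 = 3.92 km.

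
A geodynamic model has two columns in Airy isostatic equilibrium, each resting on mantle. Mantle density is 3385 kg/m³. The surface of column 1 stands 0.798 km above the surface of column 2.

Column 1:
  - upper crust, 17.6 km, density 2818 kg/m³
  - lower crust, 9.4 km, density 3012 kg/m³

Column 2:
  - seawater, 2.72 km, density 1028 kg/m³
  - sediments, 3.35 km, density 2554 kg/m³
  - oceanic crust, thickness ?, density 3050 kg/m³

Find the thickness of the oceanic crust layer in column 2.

Take the compensation level at the base of the deeper column (depth z_c below the surface of column 1) and equate Σ ρ_i t_i down to z_c; mantle fills any gap and the z_c terms cancel.
Column 1: 17.6×2818 + 9.4×3012 + (z_c − 27)×3385
Column 2: 0.798×0 + 2.72×1028 + 3.35×2554 + x×3050 + (z_c − 0.798 − 6.07 − x)×3385
The z_c×3385 term appears on both sides and cancels. Collect the known terms of each column as K = Σ(ρt)_known − 3385 × (depth of known layers): K_1 = 77909.6 − 3385×27 = −13485.4; K_2 = 11352.06 − 3385×(0.798 + 6.07) = −11896.12.
Balance: K_1 = K_2 − x×(3385 − 3050), so x = (K_2 − K_1)/(3385 − 3050) = 1589.28/335 = 4.74 km.

4.74 km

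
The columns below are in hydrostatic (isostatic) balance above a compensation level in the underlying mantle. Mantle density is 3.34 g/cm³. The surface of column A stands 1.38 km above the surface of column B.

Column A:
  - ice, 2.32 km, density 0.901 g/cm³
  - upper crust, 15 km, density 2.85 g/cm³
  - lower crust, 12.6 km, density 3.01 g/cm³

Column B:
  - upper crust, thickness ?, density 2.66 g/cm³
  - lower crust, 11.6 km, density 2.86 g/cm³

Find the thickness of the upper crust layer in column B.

10.3 km

Take the compensation level at the base of the deeper column (depth z_c below the surface of column A) and equate Σ ρ_i t_i down to z_c; mantle fills any gap and the z_c terms cancel.
Column A: 2.32×0.901 + 15×2.85 + 12.6×3.01 + (z_c − 29.92)×3.34
Column B: 1.38×0 + x×2.66 + 11.6×2.86 + (z_c − 1.38 − 11.6 − x)×3.34
The z_c×3.34 term appears on both sides and cancels. Collect the known terms of each column as K = Σ(ρt)_known − 3.34 × (depth of known layers): K_A = 82.76632 − 3.34×29.92 = −17.16648; K_B = 33.176 − 3.34×(1.38 + 11.6) = −10.1772.
Balance: K_A = K_B − x×(3.34 − 2.66), so x = (K_B − K_A)/(3.34 − 2.66) = 6.98928/0.68 = 10.3 km.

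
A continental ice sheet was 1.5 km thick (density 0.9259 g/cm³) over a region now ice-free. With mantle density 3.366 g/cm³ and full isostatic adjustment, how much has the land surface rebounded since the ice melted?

Removing the load lets mantle flow back in; uplift u satisfies ρ_ice t = ρ_m u.
u = t ρ_ice/ρ_m = 1.5 km × 0.9259/3.366 = 0.413 km.

0.413 km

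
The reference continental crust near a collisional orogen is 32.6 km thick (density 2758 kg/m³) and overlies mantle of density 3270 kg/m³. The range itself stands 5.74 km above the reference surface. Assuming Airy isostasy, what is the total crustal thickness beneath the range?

Root depth r = h ρ_c / (ρ_m − ρ_c) = 5.74 km × 2758 / 512 = 30.92 km.
Total thickness = T + h + r = 32.6 km + 5.74 km + 30.92 km = 69.3 km.

69.3 km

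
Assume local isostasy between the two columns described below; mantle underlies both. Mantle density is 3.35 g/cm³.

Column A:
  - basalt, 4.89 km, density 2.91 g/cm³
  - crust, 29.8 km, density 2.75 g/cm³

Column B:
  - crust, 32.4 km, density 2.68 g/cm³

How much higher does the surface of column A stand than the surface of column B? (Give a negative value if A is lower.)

−0.5 km

For any compensation level in the mantle, the mantle terms cancel and isostasy reduces to e = (Σt_A − Σt_B) − (Σ(ρt)_A − Σ(ρt)_B) / ρ_m.
Σt_A = 34.69 km; Σt_B = 32.4 km; Σ(ρt)_A = 96.1799; Σ(ρt)_B = 86.832 (in km·g/cm³).
e = (34.69 − 32.4) − (96.1799 − 86.832) / 3.35 = −0.5 km.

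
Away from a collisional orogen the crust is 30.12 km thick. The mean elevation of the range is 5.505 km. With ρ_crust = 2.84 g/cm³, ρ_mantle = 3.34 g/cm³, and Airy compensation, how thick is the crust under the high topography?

66.9 km

Root depth r = h ρ_c / (ρ_m − ρ_c) = 5.505 km × 2.84 / 0.5 = 31.27 km.
Total thickness = T + h + r = 30.12 km + 5.505 km + 31.27 km = 66.9 km.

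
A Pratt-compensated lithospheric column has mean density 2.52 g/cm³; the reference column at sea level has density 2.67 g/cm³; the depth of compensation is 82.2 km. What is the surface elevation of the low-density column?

4.89 km

ρ_ref D = ρ (D + h) → h = D (ρ_ref − ρ)/ρ.
h = 82.2 km × (2.67 − 2.52)/2.52 = 4.89 km.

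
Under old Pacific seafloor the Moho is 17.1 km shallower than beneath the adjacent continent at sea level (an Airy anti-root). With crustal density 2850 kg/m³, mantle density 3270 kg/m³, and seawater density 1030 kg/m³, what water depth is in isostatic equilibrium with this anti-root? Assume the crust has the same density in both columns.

Replacing a thickness d of crust by seawater at the top must be balanced by replacing crust with mantle at the base: d (ρ_c − ρ_w) = a (ρ_m − ρ_c).
d = a (ρ_m − ρ_c)/(ρ_c − ρ_w) = 17.1 km × 420/1820 = 3.95 km.

3.95 km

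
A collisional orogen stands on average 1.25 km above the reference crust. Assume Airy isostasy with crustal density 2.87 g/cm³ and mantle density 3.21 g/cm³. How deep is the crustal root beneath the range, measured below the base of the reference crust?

In Airy isostatic equilibrium: the weight of the topography is balanced by the buoyancy of the root, ρ_c h = (ρ_m − ρ_c) r.
r = h · ρ_c / (ρ_m − ρ_c) = 1.25 km × 2.87 / (3.21 − 2.87) = 10.6 km.

10.6 km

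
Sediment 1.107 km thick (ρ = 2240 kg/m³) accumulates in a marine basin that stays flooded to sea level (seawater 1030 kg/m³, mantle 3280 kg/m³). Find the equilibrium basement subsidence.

Submarine loading: the sediment displaces seawater, and the subsidence is in turn flooded, so s (ρ_m − ρ_w) = t (ρ_sed − ρ_w).
s = 1.107 km × (2240 − 1030) / (3280 − 1030) = 0.595 km.

0.595 km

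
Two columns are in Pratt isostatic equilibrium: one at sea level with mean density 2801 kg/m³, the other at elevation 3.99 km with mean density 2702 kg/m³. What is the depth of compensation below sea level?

109 km

ρ_ref D = ρ (D + h) → D (ρ_ref − ρ) = ρ h.
D = ρ h/(ρ_ref − ρ) = 2702 × 3.99 km/(2801 − 2702) = 109 km.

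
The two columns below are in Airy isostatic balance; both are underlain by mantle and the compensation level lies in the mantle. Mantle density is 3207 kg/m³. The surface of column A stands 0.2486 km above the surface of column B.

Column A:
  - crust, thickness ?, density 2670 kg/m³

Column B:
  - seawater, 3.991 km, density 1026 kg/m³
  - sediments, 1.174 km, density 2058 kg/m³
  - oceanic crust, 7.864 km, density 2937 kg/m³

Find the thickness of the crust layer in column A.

24.2 km

Take the compensation level at the base of the deeper column (depth z_c below the surface of column A) and equate Σ ρ_i t_i down to z_c; mantle fills any gap and the z_c terms cancel.
Column A: x×2670 + (z_c − 0 − x)×3207
Column B: 0.2486×0 + 3.991×1026 + 1.174×2058 + 7.864×2937 + (z_c − 0.2486 − 13.029)×3207
The z_c×3207 term appears on both sides and cancels. Collect the known terms of each column as K = Σ(ρt)_known − 3207 × (depth of known layers): K_A = 0 − 3207×0 = 0; K_B = 29607.426 − 3207×(0.2486 + 13.029) = −12973.8372.
Balance: K_A − x×(3207 − 2670) = K_B, so x = (K_A − K_B)/(3207 − 2670) = 12973.8/537 = 24.2 km.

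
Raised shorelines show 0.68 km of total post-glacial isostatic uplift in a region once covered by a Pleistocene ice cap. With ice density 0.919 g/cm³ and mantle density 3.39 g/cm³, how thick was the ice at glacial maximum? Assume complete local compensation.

u = t ρ_ice/ρ_m → t = u ρ_m/ρ_ice = 0.68 km × 3.39/0.919 = 2.51 km.

2.51 km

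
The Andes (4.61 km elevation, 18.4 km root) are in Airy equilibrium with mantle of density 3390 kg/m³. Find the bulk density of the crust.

2710 kg/m³

ρ_c h = (ρ_m − ρ_c) r → ρ_c (h + r) = ρ_m r → ρ_c = ρ_m r / (h + r).
ρ_c = 3390 × 18.4 km / (4.61 km + 18.4 km) = 2710 kg/m³.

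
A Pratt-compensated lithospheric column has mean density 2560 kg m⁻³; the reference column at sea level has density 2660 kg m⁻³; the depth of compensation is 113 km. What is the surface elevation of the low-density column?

4.41 km

ρ_ref D = ρ (D + h) → h = D (ρ_ref − ρ)/ρ.
h = 113 km × (2660 − 2560)/2560 = 4.41 km.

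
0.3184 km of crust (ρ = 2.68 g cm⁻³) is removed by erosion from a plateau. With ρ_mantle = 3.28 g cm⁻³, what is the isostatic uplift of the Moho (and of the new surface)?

0.26 km

Unloading: uplift u = e ρ_c/ρ_m = 0.3184 km × 2.68/3.28 = 0.26 km.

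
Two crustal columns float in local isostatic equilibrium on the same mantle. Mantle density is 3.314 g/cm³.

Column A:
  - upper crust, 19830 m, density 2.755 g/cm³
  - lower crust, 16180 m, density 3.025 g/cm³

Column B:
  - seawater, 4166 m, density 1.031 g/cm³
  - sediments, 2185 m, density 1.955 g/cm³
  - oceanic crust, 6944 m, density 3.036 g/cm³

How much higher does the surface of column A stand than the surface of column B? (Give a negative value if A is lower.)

407 m

For any compensation level in the mantle, the mantle terms cancel and isostasy reduces to e = (Σt_A − Σt_B) − (Σ(ρt)_A − Σ(ρt)_B) / ρ_m.
Σt_A = 36010 m; Σt_B = 13295 m; Σ(ρt)_A = 103576.15; Σ(ρt)_B = 29648.805 (in m·g/cm³).
e = (36010 − 13295) − (103576.15 − 29648.805) / 3.314 = 407 m.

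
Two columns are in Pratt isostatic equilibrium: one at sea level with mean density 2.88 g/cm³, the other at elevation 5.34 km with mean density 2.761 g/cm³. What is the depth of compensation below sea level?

ρ_ref D = ρ (D + h) → D (ρ_ref − ρ) = ρ h.
D = ρ h/(ρ_ref − ρ) = 2.761 × 5.34 km/(2.88 − 2.761) = 124 km.

124 km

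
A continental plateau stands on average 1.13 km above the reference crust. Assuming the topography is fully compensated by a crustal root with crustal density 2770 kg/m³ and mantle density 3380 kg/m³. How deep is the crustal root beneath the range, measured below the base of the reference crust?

5.13 km

Balancing pressure at the compensation depth: the weight of the topography is balanced by the buoyancy of the root, ρ_c h = (ρ_m − ρ_c) r.
r = h · ρ_c / (ρ_m − ρ_c) = 1.13 km × 2770 / (3380 − 2770) = 5.13 km.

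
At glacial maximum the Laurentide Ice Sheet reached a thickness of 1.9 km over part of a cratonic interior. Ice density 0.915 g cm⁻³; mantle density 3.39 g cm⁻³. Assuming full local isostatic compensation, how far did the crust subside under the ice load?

Isostatic balance requires: the ice load ρ_ice t is balanced by mantle displaced below, ρ_m s.
s = t ρ_ice / ρ_m = 1.9 km × 0.915/3.39 = 0.513 km.

0.513 km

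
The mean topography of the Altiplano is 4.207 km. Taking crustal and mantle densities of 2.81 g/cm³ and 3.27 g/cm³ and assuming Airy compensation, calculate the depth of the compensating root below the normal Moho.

Balancing pressure at the compensation depth: the weight of the topography is balanced by the buoyancy of the root, ρ_c h = (ρ_m − ρ_c) r.
r = h · ρ_c / (ρ_m − ρ_c) = 4.207 km × 2.81 / (3.27 − 2.81) = 25.7 km.

25.7 km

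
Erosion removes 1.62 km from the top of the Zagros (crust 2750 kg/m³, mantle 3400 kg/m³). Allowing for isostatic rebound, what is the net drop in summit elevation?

0.31 km

Rebound u = e ρ_c/ρ_m = 1.62 km × 2750/3400 = 1.31 km.
Net surface drop = e − u = 1.62 km − 1.31 km = e (ρ_m − ρ_c)/ρ_m = 0.31 km.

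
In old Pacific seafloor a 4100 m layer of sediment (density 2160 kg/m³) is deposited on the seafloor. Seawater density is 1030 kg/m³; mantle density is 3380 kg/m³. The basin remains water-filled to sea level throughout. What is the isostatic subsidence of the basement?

Submarine loading: the sediment displaces seawater, and the subsidence is in turn flooded, so s (ρ_m − ρ_w) = t (ρ_sed − ρ_w).
s = 4100 m × (2160 − 1030) / (3380 − 1030) = 1970 m.

1970 m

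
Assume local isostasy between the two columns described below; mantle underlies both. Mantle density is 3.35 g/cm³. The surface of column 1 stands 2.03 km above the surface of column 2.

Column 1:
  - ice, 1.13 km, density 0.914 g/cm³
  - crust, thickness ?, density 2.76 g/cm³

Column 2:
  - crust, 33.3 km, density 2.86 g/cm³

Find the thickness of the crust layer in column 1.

34.5 km

Take the compensation level at the base of the deeper column (depth z_c below the surface of column 1) and equate Σ ρ_i t_i down to z_c; mantle fills any gap and the z_c terms cancel.
Column 1: 1.13×0.914 + x×2.76 + (z_c − 1.13 − x)×3.35
Column 2: 2.03×0 + 33.3×2.86 + (z_c − 2.03 − 33.3)×3.35
The z_c×3.35 term appears on both sides and cancels. Collect the known terms of each column as K = Σ(ρt)_known − 3.35 × (depth of known layers): K_1 = 1.03282 − 3.35×1.13 = −2.75268; K_2 = 95.238 − 3.35×(2.03 + 33.3) = −23.1175.
Balance: K_1 − x×(3.35 − 2.76) = K_2, so x = (K_1 − K_2)/(3.35 − 2.76) = 20.3648/0.59 = 34.5 km.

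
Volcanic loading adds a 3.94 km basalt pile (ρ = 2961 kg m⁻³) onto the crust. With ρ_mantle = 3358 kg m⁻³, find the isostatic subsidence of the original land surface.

Subaerial loading: s = t ρ_load / ρ_m.
s = 3.94 km × 2961/3358 = 3.47 km.

3.47 km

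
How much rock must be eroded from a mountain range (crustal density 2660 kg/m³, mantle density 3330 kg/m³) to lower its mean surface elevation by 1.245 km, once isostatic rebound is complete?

6.19 km

Net drop Δ = e − u = e − e ρ_c/ρ_m = e (ρ_m − ρ_c)/ρ_m.
e = Δ ρ_m/(ρ_m − ρ_c) = 1.245 km × 3330/670 = 6.19 km.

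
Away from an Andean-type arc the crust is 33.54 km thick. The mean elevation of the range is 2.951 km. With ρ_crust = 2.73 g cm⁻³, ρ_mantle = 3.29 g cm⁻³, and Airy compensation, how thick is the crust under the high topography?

Root depth r = h ρ_c / (ρ_m − ρ_c) = 2.951 km × 2.73 / 0.56 = 14.39 km.
Total thickness = T + h + r = 33.54 km + 2.951 km + 14.39 km = 50.9 km.

50.9 km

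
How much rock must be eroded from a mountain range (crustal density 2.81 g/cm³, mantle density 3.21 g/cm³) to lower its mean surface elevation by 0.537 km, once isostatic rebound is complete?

4.31 km

Net drop Δ = e − u = e − e ρ_c/ρ_m = e (ρ_m − ρ_c)/ρ_m.
e = Δ ρ_m/(ρ_m − ρ_c) = 0.537 km × 3.21/0.4 = 4.31 km.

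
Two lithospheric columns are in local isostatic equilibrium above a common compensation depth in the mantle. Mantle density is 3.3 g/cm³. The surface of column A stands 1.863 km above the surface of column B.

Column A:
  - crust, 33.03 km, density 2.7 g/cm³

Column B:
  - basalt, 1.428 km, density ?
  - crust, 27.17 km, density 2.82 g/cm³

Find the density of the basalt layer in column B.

2.86 g/cm³

Take the compensation level at the base of the deeper column (depth z_c below the surface of column A) and equate Σ ρ_i t_i down to z_c; mantle fills any gap and the z_c terms cancel.
Column A: 33.03×2.7 + (z_c − 33.03)×3.3
Column B: 1.863×0 + 1.428×ρ + 27.17×2.82 + (z_c − 1.863 − 28.598)×3.3
The z_c×3.3 term appears on both sides and cancels. Collect the known terms of each column as K = Σ(ρt)_known − 3.3 × (depth of known layers): K_A = 89.181 − 3.3×33.03 = −19.818; K_B = 76.6194 − 3.3×(1.863 + 28.598) = −23.9019.
Balance: K_A = K_B + 1.428×ρ, so ρ = (K_A − K_B)/1.428 = 4.0839/1.428 = 2.86 g/cm³.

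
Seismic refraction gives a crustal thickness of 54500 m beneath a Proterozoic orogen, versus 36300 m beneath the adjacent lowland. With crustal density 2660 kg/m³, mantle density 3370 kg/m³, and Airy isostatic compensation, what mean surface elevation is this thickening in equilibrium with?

Excess crust Δ = 54500 m − 36300 m = 18200 m, split between elevation h and root r with h + r = Δ.
Airy balance ρ_c h = (ρ_m − ρ_c) r gives r = h ρ_c/(ρ_m − ρ_c), so h (1 + ρ_c/(ρ_m − ρ_c)) = Δ, i.e. h = Δ (ρ_m − ρ_c)/ρ_m.
h = 18200 m × 710/3370 = 3830 m.

3830 m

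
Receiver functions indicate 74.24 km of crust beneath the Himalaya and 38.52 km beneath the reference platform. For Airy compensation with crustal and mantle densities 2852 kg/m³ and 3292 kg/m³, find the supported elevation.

4.77 km

Excess crust Δ = 74.24 km − 38.52 km = 35.72 km, split between elevation h and root r with h + r = Δ.
Airy balance ρ_c h = (ρ_m − ρ_c) r gives r = h ρ_c/(ρ_m − ρ_c), so h (1 + ρ_c/(ρ_m − ρ_c)) = Δ, i.e. h = Δ (ρ_m − ρ_c)/ρ_m.
h = 35.72 km × 440/3292 = 4.77 km.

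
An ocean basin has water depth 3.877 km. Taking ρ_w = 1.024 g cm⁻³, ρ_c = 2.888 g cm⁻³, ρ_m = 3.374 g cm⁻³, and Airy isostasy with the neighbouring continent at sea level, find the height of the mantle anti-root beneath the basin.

Balancing pressure at the compensation depth: replacing crust with seawater at the top is compensated by replacing crust with mantle at the base: d (ρ_c − ρ_w) = a (ρ_m − ρ_c).
a = d (ρ_c − ρ_w)/(ρ_m − ρ_c) = 3.877 km × 1.864/0.486 = 14.9 km.

14.9 km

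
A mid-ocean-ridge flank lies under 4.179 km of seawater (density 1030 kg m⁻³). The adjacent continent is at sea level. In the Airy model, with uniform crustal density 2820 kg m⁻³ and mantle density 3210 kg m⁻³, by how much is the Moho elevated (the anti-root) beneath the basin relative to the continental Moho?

Balancing pressure at the compensation depth: replacing crust with seawater at the top is compensated by replacing crust with mantle at the base: d (ρ_c − ρ_w) = a (ρ_m − ρ_c).
a = d (ρ_c − ρ_w)/(ρ_m − ρ_c) = 4.179 km × 1790/390 = 19.2 km.

19.2 km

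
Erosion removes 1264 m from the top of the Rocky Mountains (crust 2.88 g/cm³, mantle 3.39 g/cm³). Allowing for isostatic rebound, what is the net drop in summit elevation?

190 m

Rebound u = e ρ_c/ρ_m = 1264 m × 2.88/3.39 = 1074 m.
Net surface drop = e − u = 1264 m − 1074 m = e (ρ_m − ρ_c)/ρ_m = 190 m.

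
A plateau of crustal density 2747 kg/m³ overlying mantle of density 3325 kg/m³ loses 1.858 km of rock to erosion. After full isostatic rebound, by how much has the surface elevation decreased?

Rebound u = e ρ_c/ρ_m = 1.858 km × 2747/3325 = 1.535 km.
Net surface drop = e − u = 1.858 km − 1.535 km = e (ρ_m − ρ_c)/ρ_m = 0.323 km.

0.323 km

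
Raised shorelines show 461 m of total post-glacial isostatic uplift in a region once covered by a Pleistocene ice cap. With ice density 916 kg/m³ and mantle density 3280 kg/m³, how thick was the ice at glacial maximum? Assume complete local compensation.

u = t ρ_ice/ρ_m → t = u ρ_m/ρ_ice = 461 m × 3280/916 = 1650 m.

1650 m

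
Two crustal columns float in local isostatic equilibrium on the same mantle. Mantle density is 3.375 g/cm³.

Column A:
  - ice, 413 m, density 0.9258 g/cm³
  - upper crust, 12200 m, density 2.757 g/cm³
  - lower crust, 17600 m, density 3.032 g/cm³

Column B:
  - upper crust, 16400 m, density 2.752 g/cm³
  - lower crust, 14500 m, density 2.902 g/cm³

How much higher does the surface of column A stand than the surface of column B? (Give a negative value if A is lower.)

For any compensation level in the mantle, the mantle terms cancel and isostasy reduces to e = (Σt_A − Σt_B) − (Σ(ρt)_A − Σ(ρt)_B) / ρ_m.
Σt_A = 30213 m; Σt_B = 30900 m; Σ(ρt)_A = 87380.9554; Σ(ρt)_B = 87211.8 (in m·g/cm³).
e = (30213 − 30900) − (87380.9554 − 87211.8) / 3.375 = −737 m.

−737 m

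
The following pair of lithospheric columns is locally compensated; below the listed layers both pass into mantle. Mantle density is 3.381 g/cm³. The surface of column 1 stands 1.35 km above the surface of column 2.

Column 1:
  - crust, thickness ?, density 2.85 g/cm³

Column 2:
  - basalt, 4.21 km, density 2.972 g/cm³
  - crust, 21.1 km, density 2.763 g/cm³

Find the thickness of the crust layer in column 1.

Take the compensation level at the base of the deeper column (depth z_c below the surface of column 1) and equate Σ ρ_i t_i down to z_c; mantle fills any gap and the z_c terms cancel.
Column 1: x×2.85 + (z_c − 0 − x)×3.381
Column 2: 1.35×0 + 4.21×2.972 + 21.1×2.763 + (z_c − 1.35 − 25.31)×3.381
The z_c×3.381 term appears on both sides and cancels. Collect the known terms of each column as K = Σ(ρt)_known − 3.381 × (depth of known layers): K_1 = 0 − 3.381×0 = 0; K_2 = 70.81142 − 3.381×(1.35 + 25.31) = −19.32604.
Balance: K_1 − x×(3.381 − 2.85) = K_2, so x = (K_1 − K_2)/(3.381 − 2.85) = 19.326/0.531 = 36.4 km.

36.4 km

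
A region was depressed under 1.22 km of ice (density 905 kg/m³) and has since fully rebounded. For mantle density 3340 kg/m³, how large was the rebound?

Removing the load lets mantle flow back in; uplift u satisfies ρ_ice t = ρ_m u.
u = t ρ_ice/ρ_m = 1.22 km × 905/3340 = 0.331 km.

0.331 km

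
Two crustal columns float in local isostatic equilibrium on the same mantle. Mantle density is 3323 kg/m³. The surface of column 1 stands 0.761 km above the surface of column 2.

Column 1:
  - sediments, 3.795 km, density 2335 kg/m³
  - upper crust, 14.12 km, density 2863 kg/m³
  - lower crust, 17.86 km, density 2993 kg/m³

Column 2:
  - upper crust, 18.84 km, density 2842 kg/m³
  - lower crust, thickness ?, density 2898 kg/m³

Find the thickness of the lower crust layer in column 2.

10.7 km

Take the compensation level at the base of the deeper column (depth z_c below the surface of column 1) and equate Σ ρ_i t_i down to z_c; mantle fills any gap and the z_c terms cancel.
Column 1: 3.795×2335 + 14.12×2863 + 17.86×2993 + (z_c − 35.775)×3323
Column 2: 0.761×0 + 18.84×2842 + x×2898 + (z_c − 0.761 − 18.84 − x)×3323
The z_c×3323 term appears on both sides and cancels. Collect the known terms of each column as K = Σ(ρt)_known − 3323 × (depth of known layers): K_1 = 102741.865 − 3323×35.775 = −16138.46; K_2 = 53543.28 − 3323×(0.761 + 18.84) = −11590.843.
Balance: K_1 = K_2 − x×(3323 − 2898), so x = (K_2 − K_1)/(3323 − 2898) = 4547.62/425 = 10.7 km.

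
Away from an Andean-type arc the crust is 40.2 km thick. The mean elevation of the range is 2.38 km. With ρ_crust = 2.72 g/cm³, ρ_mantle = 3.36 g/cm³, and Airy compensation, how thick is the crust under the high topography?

Root depth r = h ρ_c / (ρ_m − ρ_c) = 2.38 km × 2.72 / 0.64 = 10.12 km.
Total thickness = T + h + r = 40.2 km + 2.38 km + 10.12 km = 52.7 km.

52.7 km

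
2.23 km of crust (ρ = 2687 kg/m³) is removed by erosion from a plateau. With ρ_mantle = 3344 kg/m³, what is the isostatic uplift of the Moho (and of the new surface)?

1.79 km

Unloading: uplift u = e ρ_c/ρ_m = 2.23 km × 2687/3344 = 1.79 km.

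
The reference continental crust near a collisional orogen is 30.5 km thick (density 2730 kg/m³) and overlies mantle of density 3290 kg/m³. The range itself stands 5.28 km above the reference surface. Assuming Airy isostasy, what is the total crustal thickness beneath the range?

Root depth r = h ρ_c / (ρ_m − ρ_c) = 5.28 km × 2730 / 560 = 25.74 km.
Total thickness = T + h + r = 30.5 km + 5.28 km + 25.74 km = 61.5 km.

61.5 km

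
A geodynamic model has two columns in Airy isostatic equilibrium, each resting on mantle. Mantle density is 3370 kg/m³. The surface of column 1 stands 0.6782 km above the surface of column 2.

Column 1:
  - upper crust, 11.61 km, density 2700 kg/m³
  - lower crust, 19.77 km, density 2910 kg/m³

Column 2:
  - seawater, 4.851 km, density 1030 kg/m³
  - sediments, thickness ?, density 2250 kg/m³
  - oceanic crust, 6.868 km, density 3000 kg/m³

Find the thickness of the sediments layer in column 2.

0.62 km

Take the compensation level at the base of the deeper column (depth z_c below the surface of column 1) and equate Σ ρ_i t_i down to z_c; mantle fills any gap and the z_c terms cancel.
Column 1: 11.61×2700 + 19.77×2910 + (z_c − 31.38)×3370
Column 2: 0.6782×0 + 4.851×1030 + x×2250 + 6.868×3000 + (z_c − 0.6782 − 11.719 − x)×3370
The z_c×3370 term appears on both sides and cancels. Collect the known terms of each column as K = Σ(ρt)_known − 3370 × (depth of known layers): K_1 = 88877.7 − 3370×31.38 = −16872.9; K_2 = 25600.53 − 3370×(0.6782 + 11.719) = −16178.034.
Balance: K_1 = K_2 − x×(3370 − 2250), so x = (K_2 − K_1)/(3370 − 2250) = 694.866/1120 = 0.62 km.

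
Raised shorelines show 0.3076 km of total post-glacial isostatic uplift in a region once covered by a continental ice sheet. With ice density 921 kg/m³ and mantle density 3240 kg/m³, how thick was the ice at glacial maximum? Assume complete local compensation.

1.08 km

u = t ρ_ice/ρ_m → t = u ρ_m/ρ_ice = 0.3076 km × 3240/921 = 1.08 km.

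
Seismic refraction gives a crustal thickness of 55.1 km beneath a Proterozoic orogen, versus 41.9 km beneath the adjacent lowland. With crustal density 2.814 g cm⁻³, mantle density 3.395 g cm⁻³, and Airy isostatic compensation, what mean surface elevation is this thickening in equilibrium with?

Excess crust Δ = 55.1 km − 41.9 km = 13.2 km, split between elevation h and root r with h + r = Δ.
Airy balance ρ_c h = (ρ_m − ρ_c) r gives r = h ρ_c/(ρ_m − ρ_c), so h (1 + ρ_c/(ρ_m − ρ_c)) = Δ, i.e. h = Δ (ρ_m − ρ_c)/ρ_m.
h = 13.2 km × 0.581/3.395 = 2.26 km.

2.26 km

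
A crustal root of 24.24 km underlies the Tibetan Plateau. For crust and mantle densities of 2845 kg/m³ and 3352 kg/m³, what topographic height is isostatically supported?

4.32 km

Isostatic balance requires: ρ_c h = (ρ_m − ρ_c) r.
h = r (ρ_m − ρ_c) / ρ_c = 24.24 km × (3352 − 2845) / 2845 = 4.32 km.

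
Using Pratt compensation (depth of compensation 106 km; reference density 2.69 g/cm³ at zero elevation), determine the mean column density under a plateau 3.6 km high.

Pratt balance: ρ_ref D = ρ (D + h).
ρ = ρ_ref D/(D + h) = 2.69 × 106 km/(106 km + 3.6 km) = 2.6 g/cm³.

2.6 g/cm³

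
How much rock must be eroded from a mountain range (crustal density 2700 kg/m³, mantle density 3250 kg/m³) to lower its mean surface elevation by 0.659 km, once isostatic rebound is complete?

Net drop Δ = e − u = e − e ρ_c/ρ_m = e (ρ_m − ρ_c)/ρ_m.
e = Δ ρ_m/(ρ_m − ρ_c) = 0.659 km × 3250/550 = 3.89 km.

3.89 km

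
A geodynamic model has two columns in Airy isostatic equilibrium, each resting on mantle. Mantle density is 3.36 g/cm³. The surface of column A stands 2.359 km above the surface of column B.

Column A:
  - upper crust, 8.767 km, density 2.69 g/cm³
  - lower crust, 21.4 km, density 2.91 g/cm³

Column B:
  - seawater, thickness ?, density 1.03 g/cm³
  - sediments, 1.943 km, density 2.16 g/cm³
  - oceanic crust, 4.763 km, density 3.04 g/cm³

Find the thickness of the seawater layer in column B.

1.6 km

Take the compensation level at the base of the deeper column (depth z_c below the surface of column A) and equate Σ ρ_i t_i down to z_c; mantle fills any gap and the z_c terms cancel.
Column A: 8.767×2.69 + 21.4×2.91 + (z_c − 30.167)×3.36
Column B: 2.359×0 + x×1.03 + 1.943×2.16 + 4.763×3.04 + (z_c − 2.359 − 6.706 − x)×3.36
The z_c×3.36 term appears on both sides and cancels. Collect the known terms of each column as K = Σ(ρt)_known − 3.36 × (depth of known layers): K_A = 85.85723 − 3.36×30.167 = −15.50389; K_B = 18.6764 − 3.36×(2.359 + 6.706) = −11.782.
Balance: K_A = K_B − x×(3.36 − 1.03), so x = (K_B − K_A)/(3.36 − 1.03) = 3.72189/2.33 = 1.6 km.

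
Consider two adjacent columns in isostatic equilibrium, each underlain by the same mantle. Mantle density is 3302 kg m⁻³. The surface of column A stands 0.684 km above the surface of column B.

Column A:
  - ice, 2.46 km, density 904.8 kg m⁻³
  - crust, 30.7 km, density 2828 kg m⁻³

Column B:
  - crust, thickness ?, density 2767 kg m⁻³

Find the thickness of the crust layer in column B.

Take the compensation level at the base of the deeper column (depth z_c below the surface of column A) and equate Σ ρ_i t_i down to z_c; mantle fills any gap and the z_c terms cancel.
Column A: 2.46×904.8 + 30.7×2828 + (z_c − 33.16)×3302
Column B: 0.684×0 + x×2767 + (z_c − 0.684 − 0 − x)×3302
The z_c×3302 term appears on both sides and cancels. Collect the known terms of each column as K = Σ(ρt)_known − 3302 × (depth of known layers): K_A = 89045.408 − 3302×33.16 = −20448.912; K_B = 0 − 3302×(0.684 + 0) = −2258.568.
Balance: K_A = K_B − x×(3302 − 2767), so x = (K_B − K_A)/(3302 − 2767) = 18190.3/535 = 34 km.

34 km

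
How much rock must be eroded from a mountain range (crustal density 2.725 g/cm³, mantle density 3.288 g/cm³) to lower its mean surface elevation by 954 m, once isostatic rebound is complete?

Net drop Δ = e − u = e − e ρ_c/ρ_m = e (ρ_m − ρ_c)/ρ_m.
e = Δ ρ_m/(ρ_m − ρ_c) = 954 m × 3.288/0.563 = 5570 m.

5570 m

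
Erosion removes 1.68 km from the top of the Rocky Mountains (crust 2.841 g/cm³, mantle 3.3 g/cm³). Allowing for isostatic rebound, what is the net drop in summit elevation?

Rebound u = e ρ_c/ρ_m = 1.68 km × 2.841/3.3 = 1.446 km.
Net surface drop = e − u = 1.68 km − 1.446 km = e (ρ_m − ρ_c)/ρ_m = 0.234 km.

0.234 km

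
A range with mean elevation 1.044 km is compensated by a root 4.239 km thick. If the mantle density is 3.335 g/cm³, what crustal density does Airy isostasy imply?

2.68 g/cm³

ρ_c h = (ρ_m − ρ_c) r → ρ_c (h + r) = ρ_m r → ρ_c = ρ_m r / (h + r).
ρ_c = 3.335 × 4.239 km / (1.044 km + 4.239 km) = 2.68 g/cm³.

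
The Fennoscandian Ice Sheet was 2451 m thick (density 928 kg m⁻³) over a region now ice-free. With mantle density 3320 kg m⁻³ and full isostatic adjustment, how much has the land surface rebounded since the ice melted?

Removing the load lets mantle flow back in; uplift u satisfies ρ_ice t = ρ_m u.
u = t ρ_ice/ρ_m = 2451 m × 928/3320 = 685 m.

685 m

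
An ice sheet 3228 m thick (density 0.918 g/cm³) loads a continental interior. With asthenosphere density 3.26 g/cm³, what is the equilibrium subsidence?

909 m

Balancing pressure at the compensation depth: the ice load ρ_ice t is balanced by mantle displaced below, ρ_m s.
s = t ρ_ice / ρ_m = 3228 m × 0.918/3.26 = 909 m.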